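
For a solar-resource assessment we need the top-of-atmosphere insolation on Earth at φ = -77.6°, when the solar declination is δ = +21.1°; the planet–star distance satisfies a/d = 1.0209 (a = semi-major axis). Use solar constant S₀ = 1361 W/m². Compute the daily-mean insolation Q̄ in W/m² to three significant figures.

Q̄ ≈ 0.00 W/m²

cos H₀ = −tan(-77.6°) tan(+21.100°) = 1.7550 ≥ 1 ⇒ polar night, H₀ = 0 and Q̄ = 0.
Inverse-square distance factor (a/d)² = 1.0209² = 1.042237.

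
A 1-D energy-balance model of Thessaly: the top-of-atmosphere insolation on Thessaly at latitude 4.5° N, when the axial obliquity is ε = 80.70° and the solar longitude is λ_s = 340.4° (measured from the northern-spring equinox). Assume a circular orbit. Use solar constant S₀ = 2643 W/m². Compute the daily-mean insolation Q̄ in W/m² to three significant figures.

Solar declination: sin δ = sin ε · sin λ_s = sin 80.70° × sin 340.4° = -0.33104, so δ = -19.332°.
cos H₀ = −tan(+4.5°) tan(-19.332°) = 0.0276, H₀ = 1.5432 rad.
Bracket: H₀ sin φ sin δ + cos φ cos δ sin H₀ = 1.5432×0.07846×-0.33104 + 0.99692×0.94362×0.99962 = -0.040082 + 0.940356 = 0.900274.
Q̄ = (S₀/π) × [bracket] = (2643/π) × 0.900274 = 757.4 W/m².

Q̄ ≈ 757 W/m²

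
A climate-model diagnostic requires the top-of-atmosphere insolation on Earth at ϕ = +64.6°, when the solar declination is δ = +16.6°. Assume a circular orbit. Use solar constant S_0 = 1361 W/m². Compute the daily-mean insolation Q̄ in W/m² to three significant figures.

Q̄ ≈ 390 W/m²

cos h₀ = −tan(+64.6°) tan(+16.600°) = -0.6278, h₀ = 2.2496 rad.
Bracket: h₀ sin ϕ sin δ + cos ϕ cos δ sin h₀ = 2.2496×0.90334×0.28569 + 0.42894×0.95832×0.77836 = 0.580566 + 0.319954 = 0.900520.
Q̄ = (S_0/π) × [bracket] = (1361/π) × 0.900520 = 390.1 W/m².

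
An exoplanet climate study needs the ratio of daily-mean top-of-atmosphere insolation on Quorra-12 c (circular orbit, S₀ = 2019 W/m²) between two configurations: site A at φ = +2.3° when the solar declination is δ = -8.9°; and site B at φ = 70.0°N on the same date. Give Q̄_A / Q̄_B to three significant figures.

Q̄_A / Q̄_B ≈ 6.92

— Configuration A (φ=+2.3°):
cos H₀ = −tan(+2.3°) tan(-8.900°) = 0.0063, H₀ = 1.5645 rad.
Bracket: H₀ sin φ sin δ + cos φ cos δ sin H₀ = 1.5645×0.04013×-0.15471 + 0.99919×0.98796×0.99998 = -0.009713 + 0.987140 = 0.977427.
Q̄ = (S₀/π) × [bracket] = (2019/π) × 0.977427 = 628.16 W/m².
— Configuration B (φ=+70.0°):
cos H₀ = −tan(+70.0°) tan(-8.900°) = 0.4302, H₀ = 1.1260 rad.
Bracket: H₀ sin φ sin δ + cos φ cos δ sin H₀ = 1.1260×0.93969×-0.15471 + 0.34202×0.98796×0.90271 = -0.163697 + 0.305028 = 0.141331.
Q̄ = (S₀/π) × [bracket] = (2019/π) × 0.141331 = 90.829 W/m².
Ratio Q̄_A / Q̄_B = 628.16 / 90.829 = 6.916.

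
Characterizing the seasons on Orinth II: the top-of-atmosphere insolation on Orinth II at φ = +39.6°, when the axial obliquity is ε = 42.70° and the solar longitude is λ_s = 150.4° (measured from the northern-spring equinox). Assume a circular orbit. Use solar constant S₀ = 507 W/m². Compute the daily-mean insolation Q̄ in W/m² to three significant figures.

Q̄ ≈ 176 W/m²

Solar declination: sin δ = sin ε · sin λ_s = sin 42.70° × sin 150.4° = 0.33497, so δ = +19.571°.
cos H₀ = −tan(+39.6°) tan(+19.571°) = -0.2941, H₀ = 1.8693 rad.
Bracket: H₀ sin φ sin δ + cos φ cos δ sin H₀ = 1.8693×0.63742×0.33497 + 0.77051×0.94223×0.95577 = 0.399127 + 0.693887 = 1.093014.
Q̄ = (S₀/π) × [bracket] = (507/π) × 1.093014 = 176.4 W/m².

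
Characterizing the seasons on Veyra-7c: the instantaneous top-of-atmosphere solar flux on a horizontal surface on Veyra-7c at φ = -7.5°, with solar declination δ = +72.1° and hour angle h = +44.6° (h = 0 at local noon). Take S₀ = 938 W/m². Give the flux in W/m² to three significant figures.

cos θ_z = sin φ sin δ + cos φ cos δ cos h = -0.124208 + 0.216974 = 0.092766.
Flux = S₀ · cos θ_z = 938 × 0.092766 = 87.01 W/m².

87.0 W/m²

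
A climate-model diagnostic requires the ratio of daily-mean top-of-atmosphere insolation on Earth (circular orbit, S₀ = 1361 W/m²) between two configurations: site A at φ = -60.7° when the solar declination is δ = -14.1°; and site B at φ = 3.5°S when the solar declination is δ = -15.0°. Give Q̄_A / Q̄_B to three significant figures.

Q̄_A / Q̄_B ≈ 0.866

— Configuration A (φ=-60.7°):
cos H₀ = −tan(-60.7°) tan(-14.100°) = -0.4476, H₀ = 2.0349 rad.
Bracket: H₀ sin φ sin δ + cos φ cos δ sin H₀ = 2.0349×-0.87207×-0.24362 + 0.48938×0.96987×0.89423 = 0.432322 + 0.424433 = 0.856755.
Q̄ = (S₀/π) × [bracket] = (1361/π) × 0.856755 = 371.16 W/m².
— Configuration B (φ=-3.5°):
cos H₀ = −tan(-3.5°) tan(-15.000°) = -0.0164, H₀ = 1.5872 rad.
Bracket: H₀ sin φ sin δ + cos φ cos δ sin H₀ = 1.5872×-0.06105×-0.25882 + 0.99813×0.96593×0.99987 = 0.025079 + 0.963998 = 0.989077.
Q̄ = (S₀/π) × [bracket] = (1361/π) × 0.989077 = 428.49 W/m².
Ratio Q̄_A / Q̄_B = 371.16 / 428.49 = 0.8662.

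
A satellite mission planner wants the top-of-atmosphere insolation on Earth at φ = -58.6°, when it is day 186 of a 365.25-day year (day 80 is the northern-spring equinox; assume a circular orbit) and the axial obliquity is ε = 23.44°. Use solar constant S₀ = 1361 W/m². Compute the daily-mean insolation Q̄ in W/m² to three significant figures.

Solar longitude: λ_s = 360° × (186 − 80)/365.25 = 104.476°.
sin δ = sin 23.44° × sin 104.476° = 0.38516, so δ = +22.654°.
cos H₀ = −tan(-58.6°) tan(+22.654°) = 0.6837, H₀ = 0.8179 rad.
Bracket: H₀ sin φ sin δ + cos φ cos δ sin H₀ = 0.8179×-0.85355×0.38516 + 0.52101×0.92285×0.72972 = -0.268887 + 0.350860 = 0.081973.
Q̄ = (S₀/π) × [bracket] = (1361/π) × 0.081973 = 35.51 W/m².

Q̄ ≈ 35.5 W/m²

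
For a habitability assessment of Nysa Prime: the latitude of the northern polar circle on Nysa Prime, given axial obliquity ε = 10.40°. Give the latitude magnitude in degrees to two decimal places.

79.60°

The polar circle is the lowest latitude that experiences at least one full rotation of continuous daylight at the northern-summer solstice; it lies at |φ| = 90° − ε = 90° − 10.40° = 79.60°.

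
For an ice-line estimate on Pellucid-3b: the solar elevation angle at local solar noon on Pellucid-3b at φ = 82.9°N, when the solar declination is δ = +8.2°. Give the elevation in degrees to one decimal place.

15.3°

At local noon the hour angle is zero, so the zenith angle equals |φ − δ| = |+82.9° − (+8.200°)| = 74.700°.
Elevation = 90° − 74.700° = 15.3°.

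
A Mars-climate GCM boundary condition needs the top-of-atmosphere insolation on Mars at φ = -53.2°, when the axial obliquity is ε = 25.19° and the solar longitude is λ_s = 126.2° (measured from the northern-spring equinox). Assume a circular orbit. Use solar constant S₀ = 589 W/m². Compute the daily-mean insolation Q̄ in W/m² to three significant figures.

Q̄ ≈ 37.4 W/m²

Solar declination: sin δ = sin ε · sin λ_s = sin 25.19° × sin 126.2° = 0.34346, so δ = +20.088°.
cos H₀ = −tan(-53.2°) tan(+20.088°) = 0.4888, H₀ = 1.0600 rad.
Bracket: H₀ sin φ sin δ + cos φ cos δ sin H₀ = 1.0600×-0.80073×0.34346 + 0.59902×0.93917×0.87237 = -0.291520 + 0.490779 = 0.199259.
Q̄ = (S₀/π) × [bracket] = (589/π) × 0.199259 = 37.36 W/m².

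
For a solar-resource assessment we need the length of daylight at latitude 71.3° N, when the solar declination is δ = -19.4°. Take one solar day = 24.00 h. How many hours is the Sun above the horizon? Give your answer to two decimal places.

0.00 h

cos h₀ = −tan ϕ · tan δ = 1.0404 ≥ 1, so the Sun never rises (polar night) and h₀ = 0.
Daylight = 2h₀/(2π) × 24.00 h = (0.0000/π) × 24.00 = 0.00 h.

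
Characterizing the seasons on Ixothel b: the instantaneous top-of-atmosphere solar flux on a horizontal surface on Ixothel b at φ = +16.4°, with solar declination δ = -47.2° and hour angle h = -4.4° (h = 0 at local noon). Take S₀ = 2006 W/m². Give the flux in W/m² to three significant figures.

888 W/m²

cos θ_z = sin φ sin δ + cos φ cos δ cos h = -0.207162 + 0.649877 = 0.442715.
Flux = S₀ · cos θ_z = 2006 × 0.442715 = 888.1 W/m².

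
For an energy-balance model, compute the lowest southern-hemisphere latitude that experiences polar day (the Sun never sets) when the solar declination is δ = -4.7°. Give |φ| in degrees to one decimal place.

Polar day requires cos H₀ = −tan φ tan δ ≤ −1, i.e. tan φ tan δ ≥ 1.
The boundary is |tan φ| · |tan δ| = 1, so |φ| = 90° − |δ| = 90° − 4.7° = 85.3° in the southern hemisphere.

|φ| = 85.3°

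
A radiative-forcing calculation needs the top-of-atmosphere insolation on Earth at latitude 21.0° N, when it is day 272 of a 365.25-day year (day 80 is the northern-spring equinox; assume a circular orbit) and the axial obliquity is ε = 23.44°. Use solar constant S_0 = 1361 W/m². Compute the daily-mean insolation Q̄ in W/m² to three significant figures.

Q̄ ≈ 388 W/m²

Solar longitude: L_s = 360° × (272 − 80)/365.25 = 189.240°.
sin δ = sin 23.44° × sin 189.240° = -0.06387, so δ = -3.662°.
cos h₀ = −tan(+21.0°) tan(-3.662°) = 0.0246, h₀ = 1.5462 rad.
Bracket: h₀ sin ϕ sin δ + cos ϕ cos δ sin h₀ = 1.5462×0.35837×-0.06387 + 0.93358×0.99796×0.99970 = -0.035391 + 0.931396 = 0.896005.
Q̄ = (S_0/π) × [bracket] = (1361/π) × 0.896005 = 388.2 W/m².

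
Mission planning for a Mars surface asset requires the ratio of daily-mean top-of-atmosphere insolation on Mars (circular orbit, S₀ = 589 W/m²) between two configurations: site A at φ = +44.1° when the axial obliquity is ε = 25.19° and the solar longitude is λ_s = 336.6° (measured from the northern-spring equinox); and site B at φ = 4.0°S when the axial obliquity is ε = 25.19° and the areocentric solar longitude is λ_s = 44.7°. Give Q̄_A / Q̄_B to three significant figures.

— Configuration A (φ=+44.1°):
Solar declination: sin δ = sin ε · sin λ_s = sin 25.19° × sin 336.6° = -0.16903, so δ = -9.732°.
cos H₀ = −tan(+44.1°) tan(-9.732°) = 0.1662, H₀ = 1.4038 rad.
Bracket: H₀ sin φ sin δ + cos φ cos δ sin H₀ = 1.4038×0.69591×-0.16903 + 0.71813×0.98561×0.98609 = -0.165129 + 0.697951 = 0.532822.
Q̄ = (S₀/π) × [bracket] = (589/π) × 0.532822 = 99.896 W/m².
— Configuration B (φ=-4.0°):
sin δ = sin 25.19° × sin 44.7° = 0.29938, so δ = +17.420°.
cos H₀ = −tan(-4.0°) tan(+17.420°) = 0.0219, H₀ = 1.5489 rad.
Bracket: H₀ sin φ sin δ + cos φ cos δ sin H₀ = 1.5489×-0.06976×0.29938 + 0.99756×0.95413×0.99976 = -0.032348 + 0.951573 = 0.919225.
Q̄ = (S₀/π) × [bracket] = (589/π) × 0.919225 = 172.34 W/m².
Ratio Q̄_A / Q̄_B = 99.896 / 172.34 = 0.5796.

Q̄_A / Q̄_B ≈ 0.580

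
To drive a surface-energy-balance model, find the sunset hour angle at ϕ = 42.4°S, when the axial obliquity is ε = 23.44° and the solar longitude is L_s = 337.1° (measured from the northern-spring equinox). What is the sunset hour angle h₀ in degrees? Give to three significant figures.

Solar declination: sin δ = sin ε · sin L_s = sin 23.44° × sin 337.1° = -0.15479, so δ = -8.905°.
cos h₀ = −tan ϕ · tan δ = −tan(-42.4°) × tan(-8.905°) = -0.1431, so h₀ = 1.7144 rad = 98.23°.

h₀ = 98.2°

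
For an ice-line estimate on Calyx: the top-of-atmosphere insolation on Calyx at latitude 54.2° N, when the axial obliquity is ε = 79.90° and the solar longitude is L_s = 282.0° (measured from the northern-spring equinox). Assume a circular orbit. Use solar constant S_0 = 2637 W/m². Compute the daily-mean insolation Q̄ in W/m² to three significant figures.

Solar declination: sin δ = sin ε · sin L_s = sin 79.90° × sin 282.0° = -0.96299, so δ = -74.363°.
cos h₀ = −tan(+54.2°) tan(-74.363°) = 4.9537 ≥ 1 ⇒ polar night, h₀ = 0 and Q̄ = 0.

Q̄ ≈ 0.00 W/m²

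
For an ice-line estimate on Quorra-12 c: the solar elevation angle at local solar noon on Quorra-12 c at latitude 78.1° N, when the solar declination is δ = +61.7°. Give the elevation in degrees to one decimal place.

73.6°

At local noon the hour angle is zero, so the zenith angle equals |φ − δ| = |+78.1° − (+61.700°)| = 16.400°.
Elevation = 90° − 16.400° = 73.6°.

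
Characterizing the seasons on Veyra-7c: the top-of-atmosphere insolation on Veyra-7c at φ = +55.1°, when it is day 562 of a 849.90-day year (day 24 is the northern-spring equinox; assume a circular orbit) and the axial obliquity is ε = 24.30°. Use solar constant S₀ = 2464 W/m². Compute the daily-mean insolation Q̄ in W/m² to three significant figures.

Solar longitude: λ_s = 360° × (562 − 24)/849.90 = 227.886°.
sin δ = sin 24.30° × sin 227.886° = -0.30526, so δ = -17.774°.
cos H₀ = −tan(+55.1°) tan(-17.774°) = 0.4595, H₀ = 1.0933 rad.
Bracket: H₀ sin φ sin δ + cos φ cos δ sin H₀ = 1.0933×0.82015×-0.30526 + 0.57215×0.95227×0.88817 = -0.273717 + 0.483912 = 0.210195.
Q̄ = (S₀/π) × [bracket] = (2464/π) × 0.210195 = 164.9 W/m².

Q̄ ≈ 165 W/m²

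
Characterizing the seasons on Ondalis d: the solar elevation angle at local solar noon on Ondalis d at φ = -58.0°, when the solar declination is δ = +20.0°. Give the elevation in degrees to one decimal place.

12.0°

At local noon the hour angle is zero, so the zenith angle equals |φ − δ| = |-58.0° − (+20.000°)| = 78.000°.
Elevation = 90° − 78.000° = 12.0°.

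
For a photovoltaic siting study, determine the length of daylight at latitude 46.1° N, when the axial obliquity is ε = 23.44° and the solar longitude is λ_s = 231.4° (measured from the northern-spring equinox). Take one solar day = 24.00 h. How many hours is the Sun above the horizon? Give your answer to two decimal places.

Solar declination: sin δ = sin ε · sin λ_s = sin 23.44° × sin 231.4° = -0.31088, so δ = -18.112°.
cos H₀ = −tan φ · tan δ = −tan(+46.1°) × tan(-18.112°) = 0.3399, so H₀ = 1.2240 rad = 70.13°.
Daylight = 2H₀/(2π) × 24.00 h = (1.2240/π) × 24.00 = 9.35 h.

9.35 h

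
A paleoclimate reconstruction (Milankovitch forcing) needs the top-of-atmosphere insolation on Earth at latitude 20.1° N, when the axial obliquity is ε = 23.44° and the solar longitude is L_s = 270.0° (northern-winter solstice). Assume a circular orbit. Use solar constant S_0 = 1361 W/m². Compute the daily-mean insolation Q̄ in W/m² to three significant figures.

Q̄ ≈ 285 W/m²

Solar declination: sin δ = sin ε · sin L_s = sin 23.44° × sin 270.0° = -0.39779, so δ = -23.440°.
cos h₀ = −tan(+20.1°) tan(-23.440°) = 0.1587, h₀ = 1.4115 rad.
Bracket: h₀ sin ϕ sin δ + cos ϕ cos δ sin h₀ = 1.4115×0.34366×-0.39779 + 0.93909×0.91748×0.98733 = -0.192958 + 0.850680 = 0.657722.
Q̄ = (S_0/π) × [bracket] = (1361/π) × 0.657722 = 284.9 W/m².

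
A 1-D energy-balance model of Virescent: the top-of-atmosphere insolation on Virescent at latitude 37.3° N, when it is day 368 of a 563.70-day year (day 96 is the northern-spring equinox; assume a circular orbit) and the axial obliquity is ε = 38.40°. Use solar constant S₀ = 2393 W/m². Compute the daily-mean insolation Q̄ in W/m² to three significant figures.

Q̄ ≈ 655 W/m²

Solar longitude: λ_s = 360° × (368 − 96)/563.70 = 173.709°.
sin δ = sin 38.40° × sin 173.709° = 0.06806, so δ = +3.903°.
cos H₀ = −tan(+37.3°) tan(+3.903°) = -0.0520, H₀ = 1.6228 rad.
Bracket: H₀ sin φ sin δ + cos φ cos δ sin H₀ = 1.6228×0.60599×0.06806 + 0.79547×0.99768×0.99865 = 0.066930 + 0.792553 = 0.859483.
Q̄ = (S₀/π) × [bracket] = (2393/π) × 0.859483 = 654.7 W/m².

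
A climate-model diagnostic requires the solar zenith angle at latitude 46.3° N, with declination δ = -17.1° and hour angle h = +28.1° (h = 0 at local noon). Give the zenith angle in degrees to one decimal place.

θ_z = 68.3°

cos θ_z = sin φ sin δ + cos φ cos δ cos h = -0.212581 + 0.582504 = 0.369923.
θ_z = arccos(0.369923) = 68.3°.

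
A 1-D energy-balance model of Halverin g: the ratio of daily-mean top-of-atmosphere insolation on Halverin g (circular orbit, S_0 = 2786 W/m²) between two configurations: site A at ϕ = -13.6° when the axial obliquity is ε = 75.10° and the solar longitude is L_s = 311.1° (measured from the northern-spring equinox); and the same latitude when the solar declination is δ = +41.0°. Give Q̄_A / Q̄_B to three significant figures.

Q̄_A / Q̄_B ≈ 1.89

— Configuration A (ϕ=-13.6°):
Solar declination: sin δ = sin ε · sin L_s = sin 75.10° × sin 311.1° = -0.72823, so δ = -46.738°.
cos h₀ = −tan(-13.6°) tan(-46.738°) = -0.2571, h₀ = 1.8308 rad.
Bracket: h₀ sin ϕ sin δ + cos ϕ cos δ sin h₀ = 1.8308×-0.23514×-0.72823 + 0.97196×0.68534×0.96639 = 0.313499 + 0.643735 = 0.957234.
Q̄ = (S_0/π) × [bracket] = (2786/π) × 0.957234 = 848.89 W/m².
— Configuration B (ϕ=-13.6°):
cos h₀ = −tan(-13.6°) tan(+41.000°) = 0.2103, h₀ = 1.3589 rad.
Bracket: h₀ sin ϕ sin δ + cos ϕ cos δ sin h₀ = 1.3589×-0.23514×0.65606 + 0.97196×0.75471×0.97764 = -0.209632 + 0.717146 = 0.507514.
Q̄ = (S_0/π) × [bracket] = (2786/π) × 0.507514 = 450.07 W/m².
Ratio Q̄_A / Q̄_B = 848.89 / 450.07 = 1.886.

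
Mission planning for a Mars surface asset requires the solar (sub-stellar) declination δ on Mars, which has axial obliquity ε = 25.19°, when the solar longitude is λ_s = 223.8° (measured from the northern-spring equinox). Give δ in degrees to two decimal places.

δ = -17.13°

sin δ = sin ε · sin λ_s = sin 25.19° × sin 223.8° = -0.294591.
δ = arcsin(-0.294591) = -17.13°.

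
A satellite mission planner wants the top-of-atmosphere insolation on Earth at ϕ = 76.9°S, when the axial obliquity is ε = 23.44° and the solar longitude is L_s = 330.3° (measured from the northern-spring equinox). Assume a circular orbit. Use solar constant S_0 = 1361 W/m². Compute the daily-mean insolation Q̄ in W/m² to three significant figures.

Solar declination: sin δ = sin ε · sin L_s = sin 23.44° × sin 330.3° = -0.19709, so δ = -11.367°.
cos h₀ = −tan(-76.9°) tan(-11.367°) = -0.8639, h₀ = 2.6137 rad.
Bracket: h₀ sin ϕ sin δ + cos ϕ cos δ sin h₀ = 2.6137×-0.97398×-0.19709 + 0.22665×0.98039×0.50370 = 0.501730 + 0.111925 = 0.613655.
Q̄ = (S_0/π) × [bracket] = (1361/π) × 0.613655 = 265.8 W/m².

Q̄ ≈ 266 W/m²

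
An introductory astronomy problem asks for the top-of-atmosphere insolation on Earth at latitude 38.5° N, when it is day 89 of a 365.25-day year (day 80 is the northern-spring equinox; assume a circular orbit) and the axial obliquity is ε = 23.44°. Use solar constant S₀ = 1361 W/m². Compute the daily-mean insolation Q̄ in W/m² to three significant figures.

Q̄ ≈ 365 W/m²

Solar longitude: λ_s = 360° × (89 − 80)/365.25 = 8.871°.
sin δ = sin 23.44° × sin 8.871° = 0.06134, so δ = +3.517°.
cos H₀ = −tan(+38.5°) tan(+3.517°) = -0.0489, H₀ = 1.6197 rad.
Bracket: H₀ sin φ sin δ + cos φ cos δ sin H₀ = 1.6197×0.62251×0.06134 + 0.78261×0.99812×0.99880 = 0.061848 + 0.780201 = 0.842049.
Q̄ = (S₀/π) × [bracket] = (1361/π) × 0.842049 = 364.8 W/m².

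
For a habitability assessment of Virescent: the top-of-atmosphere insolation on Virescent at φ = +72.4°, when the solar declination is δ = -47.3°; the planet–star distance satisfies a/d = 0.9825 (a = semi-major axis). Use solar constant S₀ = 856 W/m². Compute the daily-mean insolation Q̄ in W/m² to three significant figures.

cos H₀ = −tan(+72.4°) tan(-47.300°) = 3.4162 ≥ 1 ⇒ polar night, H₀ = 0 and Q̄ = 0.
Inverse-square distance factor (a/d)² = 0.9825² = 0.965306.

Q̄ ≈ 0.00 W/m²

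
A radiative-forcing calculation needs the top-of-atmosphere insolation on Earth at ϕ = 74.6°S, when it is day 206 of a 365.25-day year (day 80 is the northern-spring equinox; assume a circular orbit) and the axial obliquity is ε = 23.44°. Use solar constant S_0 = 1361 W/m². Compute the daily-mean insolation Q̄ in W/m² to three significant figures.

Q̄ ≈ 0.00 W/m²

Solar longitude: L_s = 360° × (206 − 80)/365.25 = 124.189°.
sin δ = sin 23.44° × sin 124.189° = 0.32905, so δ = +19.211°.
cos h₀ = −tan(-74.6°) tan(+19.211°) = 1.2650 ≥ 1 ⇒ polar night, h₀ = 0 and Q̄ = 0.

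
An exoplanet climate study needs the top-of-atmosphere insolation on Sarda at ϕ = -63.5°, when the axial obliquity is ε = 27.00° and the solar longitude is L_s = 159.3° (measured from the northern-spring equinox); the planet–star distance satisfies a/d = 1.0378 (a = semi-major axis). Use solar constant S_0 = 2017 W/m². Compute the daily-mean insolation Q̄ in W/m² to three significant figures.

Solar declination: sin δ = sin ε · sin L_s = sin 27.00° × sin 159.3° = 0.16047, so δ = +9.234°.
cos h₀ = −tan(-63.5°) tan(+9.234°) = 0.3261, h₀ = 1.2386 rad.
Bracket: h₀ sin ϕ sin δ + cos ϕ cos δ sin h₀ = 1.2386×-0.89493×0.16047 + 0.44620×0.98704×0.94534 = -0.177875 + 0.416344 = 0.238469.
Inverse-square distance factor (a/d)² = 1.0378² = 1.077029.
Q̄ = (S_0/π) × 1.077029 × [bracket] = (2017/π) × 1.077029 × 0.238469 = 164.9 W/m².

Q̄ ≈ 165 W/m²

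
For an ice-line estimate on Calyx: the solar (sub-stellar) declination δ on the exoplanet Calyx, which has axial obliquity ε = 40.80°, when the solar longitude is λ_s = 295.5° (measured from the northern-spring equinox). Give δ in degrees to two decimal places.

sin δ = sin ε · sin λ_s = sin 40.80° × sin 295.5° = -0.589768.
δ = arcsin(-0.589768) = -36.14°.

δ = -36.14°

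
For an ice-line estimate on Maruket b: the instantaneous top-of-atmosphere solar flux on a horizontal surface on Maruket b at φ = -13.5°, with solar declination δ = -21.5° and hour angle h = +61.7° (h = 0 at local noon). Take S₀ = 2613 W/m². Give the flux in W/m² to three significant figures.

cos θ_z = sin φ sin δ + cos φ cos δ cos h = 0.085558 + 0.428912 = 0.514470.
Flux = S₀ · cos θ_z = 2613 × 0.514470 = 1344 W/m².

1.34e+03 W/m²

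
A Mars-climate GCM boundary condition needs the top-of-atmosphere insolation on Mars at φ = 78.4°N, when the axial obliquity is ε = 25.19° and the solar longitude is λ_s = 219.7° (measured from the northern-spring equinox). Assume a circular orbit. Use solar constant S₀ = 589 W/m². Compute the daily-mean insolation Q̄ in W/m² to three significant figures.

Solar declination: sin δ = sin ε · sin λ_s = sin 25.19° × sin 219.7° = -0.27187, so δ = -15.776°.
cos H₀ = −tan(+78.4°) tan(-15.776°) = 1.3763 ≥ 1 ⇒ polar night, H₀ = 0 and Q̄ = 0.

Q̄ ≈ 0.00 W/m²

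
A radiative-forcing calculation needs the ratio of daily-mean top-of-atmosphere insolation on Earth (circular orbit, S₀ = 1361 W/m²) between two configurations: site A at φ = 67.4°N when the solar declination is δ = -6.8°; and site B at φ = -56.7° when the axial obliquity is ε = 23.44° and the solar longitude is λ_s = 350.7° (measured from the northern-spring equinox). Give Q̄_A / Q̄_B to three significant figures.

— Configuration A (φ=+67.4°):
cos H₀ = −tan(+67.4°) tan(-6.800°) = 0.2865, H₀ = 1.2803 rad.
Bracket: H₀ sin φ sin δ + cos φ cos δ sin H₀ = 1.2803×0.92321×-0.11840 + 0.38430×0.99297×0.95809 = -0.139947 + 0.365606 = 0.225659.
Q̄ = (S₀/π) × [bracket] = (1361/π) × 0.225659 = 97.760 W/m².
— Configuration B (φ=-56.7°):
Solar declination: sin δ = sin ε · sin λ_s = sin 23.44° × sin 350.7° = -0.06428, so δ = -3.686°.
cos H₀ = −tan(-56.7°) tan(-3.686°) = -0.0981, H₀ = 1.6690 rad.
Bracket: H₀ sin φ sin δ + cos φ cos δ sin H₀ = 1.6690×-0.83581×-0.06428 + 0.54902×0.99793×0.99518 = 0.089668 + 0.545243 = 0.634911.
Q̄ = (S₀/π) × [bracket] = (1361/π) × 0.634911 = 275.06 W/m².
Ratio Q̄_A / Q̄_B = 97.760 / 275.06 = 0.3554.

Q̄_A / Q̄_B ≈ 0.355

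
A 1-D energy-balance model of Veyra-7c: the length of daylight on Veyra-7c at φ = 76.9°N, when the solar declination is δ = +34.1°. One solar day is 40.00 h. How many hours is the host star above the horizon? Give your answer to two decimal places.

40.00 h

Sunrise equation: cos H₀ = −tan φ · tan δ = -2.9095 ≤ −1, so the host star never sets (polar day) and H₀ = π.
Daylight = 2H₀/(2π) × 40.00 h = (3.1416/π) × 40.00 = 40.00 h.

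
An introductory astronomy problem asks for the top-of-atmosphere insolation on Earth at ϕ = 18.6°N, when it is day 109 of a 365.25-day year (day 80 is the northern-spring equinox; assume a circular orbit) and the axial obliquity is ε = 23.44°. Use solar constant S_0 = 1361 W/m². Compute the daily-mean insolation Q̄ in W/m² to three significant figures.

Q̄ ≈ 445 W/m²

Solar longitude: L_s = 360° × (109 − 80)/365.25 = 28.583°.
sin δ = sin 23.44° × sin 28.583° = 0.19032, so δ = +10.971°.
cos h₀ = −tan(+18.6°) tan(+10.971°) = -0.0652, h₀ = 1.6361 rad.
Bracket: h₀ sin ϕ sin δ + cos ϕ cos δ sin h₀ = 1.6361×0.31896×0.19032 + 0.94777×0.98172×0.99787 = 0.099319 + 0.928463 = 1.027782.
Q̄ = (S_0/π) × [bracket] = (1361/π) × 1.027782 = 445.3 W/m².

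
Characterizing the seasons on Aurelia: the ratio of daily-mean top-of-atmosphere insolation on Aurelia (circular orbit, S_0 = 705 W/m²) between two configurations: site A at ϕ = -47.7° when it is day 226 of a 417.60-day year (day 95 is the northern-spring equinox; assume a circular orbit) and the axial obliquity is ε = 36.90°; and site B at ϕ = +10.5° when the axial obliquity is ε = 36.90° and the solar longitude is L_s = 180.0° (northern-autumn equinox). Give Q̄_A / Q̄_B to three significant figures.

Q̄_A / Q̄_B ≈ 0.0768

— Configuration A (ϕ=-47.7°):
Solar longitude: L_s = 360° × (226 − 95)/417.60 = 112.931°.
sin δ = sin 36.90° × sin 112.931° = 0.55297, so δ = +33.571°.
cos h₀ = −tan(-47.7°) tan(+33.571°) = 0.7294, h₀ = 0.7534 rad.
Bracket: h₀ sin ϕ sin δ + cos ϕ cos δ sin h₀ = 0.7534×-0.73963×0.55297 + 0.67301×0.83320×0.68412 = -0.308135 + 0.383622 = 0.075487.
Q̄ = (S_0/π) × [bracket] = (705/π) × 0.075487 = 16.940 W/m².
— Configuration B (ϕ=+10.5°):
Solar declination: sin δ = sin ε · sin L_s = sin 36.90° × sin 180.0° = 0.00000, so δ = +0.000°.
cos h₀ = −tan(+10.5°) tan(+0.000°) = -0.0000, h₀ = 1.5708 rad.
Bracket: h₀ sin ϕ sin δ + cos ϕ cos δ sin h₀ = 1.5708×0.18224×0.00000 + 0.98325×1.00000×1.00000 = 0.000000 + 0.983250 = 0.983250.
Q̄ = (S_0/π) × [bracket] = (705/π) × 0.983250 = 220.65 W/m².
Ratio Q̄_A / Q̄_B = 16.940 / 220.65 = 0.07677.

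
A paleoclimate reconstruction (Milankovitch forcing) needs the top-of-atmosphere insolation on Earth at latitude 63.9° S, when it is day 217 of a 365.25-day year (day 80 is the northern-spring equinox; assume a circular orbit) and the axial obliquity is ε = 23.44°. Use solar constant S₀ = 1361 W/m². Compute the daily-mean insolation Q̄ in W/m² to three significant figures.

Solar longitude: λ_s = 360° × (217 − 80)/365.25 = 135.031°.
sin δ = sin 23.44° × sin 135.031° = 0.28113, so δ = +16.328°.
cos H₀ = −tan(-63.9°) tan(+16.328°) = 0.5980, H₀ = 0.9298 rad.
Bracket: H₀ sin φ sin δ + cos φ cos δ sin H₀ = 0.9298×-0.89803×0.28113 + 0.43994×0.95967×0.80152 = -0.234740 + 0.338400 = 0.103660.
Q̄ = (S₀/π) × [bracket] = (1361/π) × 0.103660 = 44.91 W/m².

Q̄ ≈ 44.9 W/m²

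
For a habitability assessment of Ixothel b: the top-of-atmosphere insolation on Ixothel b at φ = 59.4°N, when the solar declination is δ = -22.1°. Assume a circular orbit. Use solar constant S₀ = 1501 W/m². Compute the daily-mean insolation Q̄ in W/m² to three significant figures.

Q̄ ≈ 37.9 W/m²

cos H₀ = −tan(+59.4°) tan(-22.100°) = 0.6866, H₀ = 0.8140 rad.
Bracket: H₀ sin φ sin δ + cos φ cos δ sin H₀ = 0.8140×0.86074×-0.37622 + 0.50904×0.92653×0.72703 = -0.263596 + 0.342897 = 0.079301.
Q̄ = (S₀/π) × [bracket] = (1501/π) × 0.079301 = 37.89 W/m².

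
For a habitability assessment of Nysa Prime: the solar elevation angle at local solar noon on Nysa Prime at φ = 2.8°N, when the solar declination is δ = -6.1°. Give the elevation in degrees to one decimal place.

At local noon the hour angle is zero, so the zenith angle equals |φ − δ| = |+2.8° − (-6.100°)| = 8.900°.
Elevation = 90° − 8.900° = 81.1°.

81.1°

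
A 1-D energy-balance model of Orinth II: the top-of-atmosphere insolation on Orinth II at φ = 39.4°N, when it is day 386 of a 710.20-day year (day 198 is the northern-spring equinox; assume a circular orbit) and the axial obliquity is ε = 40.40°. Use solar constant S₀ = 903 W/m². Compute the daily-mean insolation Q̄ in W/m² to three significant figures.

Q̄ ≈ 397 W/m²

Solar longitude: λ_s = 360° × (386 − 198)/710.20 = 95.297°.
sin δ = sin 40.40° × sin 95.297° = 0.64535, so δ = +40.192°.
cos H₀ = −tan(+39.4°) tan(+40.192°) = -0.6939, H₀ = 2.3378 rad.
Bracket: H₀ sin φ sin δ + cos φ cos δ sin H₀ = 2.3378×0.63473×0.64535 + 0.77273×0.76389×0.72002 = 0.957617 + 0.425014 = 1.382631.
Q̄ = (S₀/π) × [bracket] = (903/π) × 1.382631 = 397.4 W/m².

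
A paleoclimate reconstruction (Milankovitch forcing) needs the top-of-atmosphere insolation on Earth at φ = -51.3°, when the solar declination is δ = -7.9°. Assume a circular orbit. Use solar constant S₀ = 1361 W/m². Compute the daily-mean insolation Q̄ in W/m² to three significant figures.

cos H₀ = −tan(-51.3°) tan(-7.900°) = -0.1732, H₀ = 1.7449 rad.
Bracket: H₀ sin φ sin δ + cos φ cos δ sin H₀ = 1.7449×-0.78043×-0.13744 + 0.62524×0.99051×0.98489 = 0.187162 + 0.609949 = 0.797111.
Q̄ = (S₀/π) × [bracket] = (1361/π) × 0.797111 = 345.3 W/m².

Q̄ ≈ 345 W/m²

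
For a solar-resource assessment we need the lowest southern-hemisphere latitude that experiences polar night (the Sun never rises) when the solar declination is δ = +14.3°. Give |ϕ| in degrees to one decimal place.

Polar night requires cos h₀ = −tan ϕ tan δ ≥ 1, i.e. tan ϕ tan δ ≤ −1.
The boundary is |tan ϕ| · |tan δ| = 1, so |ϕ| = 90° − |δ| = 90° − 14.3° = 75.7° in the southern hemisphere.

|ϕ| = 75.7°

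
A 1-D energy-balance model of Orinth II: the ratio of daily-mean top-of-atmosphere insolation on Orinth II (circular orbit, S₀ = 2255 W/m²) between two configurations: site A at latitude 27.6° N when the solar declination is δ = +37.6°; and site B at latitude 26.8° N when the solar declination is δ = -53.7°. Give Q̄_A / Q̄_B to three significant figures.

— Configuration A (φ=+27.6°):
cos H₀ = −tan(+27.6°) tan(+37.600°) = -0.4026, H₀ = 1.9852 rad.
Bracket: H₀ sin φ sin δ + cos φ cos δ sin H₀ = 1.9852×0.46330×0.61015 + 0.88620×0.79229×0.91538 = 0.561181 + 0.642713 = 1.203894.
Q̄ = (S₀/π) × [bracket] = (2255/π) × 1.203894 = 864.14 W/m².
— Configuration B (φ=+26.8°):
cos H₀ = −tan(+26.8°) tan(-53.700°) = 0.6877, H₀ = 0.8125 rad.
Bracket: H₀ sin φ sin δ + cos φ cos δ sin H₀ = 0.8125×0.45088×-0.80593 + 0.89259×0.59201×0.72603 = -0.295244 + 0.383650 = 0.088406.
Q̄ = (S₀/π) × [bracket] = (2255/π) × 0.088406 = 63.457 W/m².
Ratio Q̄_A / Q̄_B = 864.14 / 63.457 = 13.62.

Q̄_A / Q̄_B ≈ 13.6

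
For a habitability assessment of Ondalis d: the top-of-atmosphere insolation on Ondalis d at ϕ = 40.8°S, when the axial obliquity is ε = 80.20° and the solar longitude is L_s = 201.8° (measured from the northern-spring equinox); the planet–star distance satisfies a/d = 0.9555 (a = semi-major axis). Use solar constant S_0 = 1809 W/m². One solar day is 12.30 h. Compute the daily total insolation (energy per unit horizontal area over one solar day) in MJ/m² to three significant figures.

26.1 MJ/m²

Solar declination: sin δ = sin ε · sin L_s = sin 80.20° × sin 201.8° = -0.36595, so δ = -21.466°.
cos h₀ = −tan(-40.8°) tan(-21.466°) = -0.3394, h₀ = 1.9171 rad.
Bracket: h₀ sin ϕ sin δ + cos ϕ cos δ sin h₀ = 1.9171×-0.65342×-0.36595 + 0.75700×0.93063×0.94063 = 0.458415 + 0.662662 = 1.121077.
Inverse-square distance factor (a/d)² = 0.9555² = 0.912980.
Q̄ = (S_0/π) × 0.912980 × [bracket] = (1809/π) × 0.912980 × 1.121077 = 589.37 W/m².
Daily total = Q̄ × 12.30 h × 3600 s/h = 589.37 × 12.30 × 3600 / 10⁶ = 26.10 MJ/m².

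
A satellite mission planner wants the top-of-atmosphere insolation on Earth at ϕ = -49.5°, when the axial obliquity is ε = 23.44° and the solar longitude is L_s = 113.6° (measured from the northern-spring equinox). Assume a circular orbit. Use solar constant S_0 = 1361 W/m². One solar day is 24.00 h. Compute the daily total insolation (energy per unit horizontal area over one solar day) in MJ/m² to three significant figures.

Solar declination: sin δ = sin ε · sin L_s = sin 23.44° × sin 113.6° = 0.36452, so δ = +21.378°.
cos h₀ = −tan(-49.5°) tan(+21.378°) = 0.4583, h₀ = 1.0947 rad.
Bracket: h₀ sin ϕ sin δ + cos ϕ cos δ sin h₀ = 1.0947×-0.76041×0.36452 + 0.64945×0.93120×0.88878 = -0.303434 + 0.537506 = 0.234072.
Q̄ = (S_0/π) × [bracket] = (1361/π) × 0.234072 = 101.40 W/m².
Daily total = Q̄ × 24.00 h × 3600 s/h = 101.40 × 24.00 × 3600 / 10⁶ = 8.761 MJ/m².

8.76 MJ/m²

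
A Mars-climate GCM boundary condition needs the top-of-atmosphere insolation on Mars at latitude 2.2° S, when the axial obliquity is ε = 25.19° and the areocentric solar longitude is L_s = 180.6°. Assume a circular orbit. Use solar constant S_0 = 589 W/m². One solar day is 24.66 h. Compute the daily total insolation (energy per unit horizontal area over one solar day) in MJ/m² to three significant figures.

sin δ = sin 25.19° × sin 180.6° = -0.00446, so δ = -0.255°.
cos h₀ = −tan(-2.2°) tan(-0.255°) = -0.0002, h₀ = 1.5710 rad.
Bracket: h₀ sin ϕ sin δ + cos ϕ cos δ sin h₀ = 1.5710×-0.03839×-0.00446 + 0.99926×0.99999×1.00000 = 0.000269 + 0.999250 = 0.999519.
Q̄ = (S_0/π) × [bracket] = (589/π) × 0.999519 = 187.39 W/m².
Daily total = Q̄ × 24.66 h × 3600 s/h = 187.39 × 24.66 × 3600 / 10⁶ = 16.64 MJ/m².

16.6 MJ/m²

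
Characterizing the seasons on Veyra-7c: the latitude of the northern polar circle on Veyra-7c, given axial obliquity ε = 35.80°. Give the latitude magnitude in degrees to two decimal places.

54.20°

The polar circle is the lowest latitude that experiences at least one full rotation of continuous daylight at the northern-summer solstice; it lies at |φ| = 90° − ε = 90° − 35.80° = 54.20°.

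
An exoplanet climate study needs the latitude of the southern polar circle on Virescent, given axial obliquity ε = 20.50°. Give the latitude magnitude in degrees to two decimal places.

69.50°

The polar circle is the lowest latitude that experiences at least one full rotation of continuous darkness at the northern-summer solstice; it lies at |ϕ| = 90° − ε = 90° − 20.50° = 69.50°.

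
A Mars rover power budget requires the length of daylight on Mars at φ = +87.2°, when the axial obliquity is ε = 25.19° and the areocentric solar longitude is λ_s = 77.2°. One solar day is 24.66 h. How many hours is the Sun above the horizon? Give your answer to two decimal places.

24.66 h

sin δ = sin 25.19° × sin 77.2° = 0.41504, so δ = +24.522°.
Sunrise equation: cos H₀ = −tan φ · tan δ = -9.3275 ≤ −1, so the Sun never sets (polar day) and H₀ = π.
Daylight = 2H₀/(2π) × 24.66 h = (3.1416/π) × 24.66 = 24.66 h.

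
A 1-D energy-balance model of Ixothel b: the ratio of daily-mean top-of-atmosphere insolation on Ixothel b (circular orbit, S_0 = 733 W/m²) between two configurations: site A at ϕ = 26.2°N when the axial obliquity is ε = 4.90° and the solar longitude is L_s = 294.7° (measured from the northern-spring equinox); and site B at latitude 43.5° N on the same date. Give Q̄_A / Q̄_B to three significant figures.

— Configuration A (ϕ=+26.2°):
Solar declination: sin δ = sin ε · sin L_s = sin 4.90° × sin 294.7° = -0.07760, so δ = -4.451°.
cos h₀ = −tan(+26.2°) tan(-4.451°) = 0.0383, h₀ = 1.5325 rad.
Bracket: h₀ sin ϕ sin δ + cos ϕ cos δ sin h₀ = 1.5325×0.44151×-0.07760 + 0.89726×0.99698×0.99927 = -0.052505 + 0.893897 = 0.841392.
Q̄ = (S_0/π) × [bracket] = (733/π) × 0.841392 = 196.31 W/m².
— Configuration B (ϕ=+43.5°):
cos h₀ = −tan(+43.5°) tan(-4.451°) = 0.0739, h₀ = 1.4969 rad.
Bracket: h₀ sin ϕ sin δ + cos ϕ cos δ sin h₀ = 1.4969×0.68835×-0.07760 + 0.72537×0.99698×0.99727 = -0.079958 + 0.721205 = 0.641247.
Q̄ = (S_0/π) × [bracket] = (733/π) × 0.641247 = 149.62 W/m².
Ratio Q̄_A / Q̄_B = 196.31 / 149.62 = 1.312.

Q̄_A / Q̄_B ≈ 1.31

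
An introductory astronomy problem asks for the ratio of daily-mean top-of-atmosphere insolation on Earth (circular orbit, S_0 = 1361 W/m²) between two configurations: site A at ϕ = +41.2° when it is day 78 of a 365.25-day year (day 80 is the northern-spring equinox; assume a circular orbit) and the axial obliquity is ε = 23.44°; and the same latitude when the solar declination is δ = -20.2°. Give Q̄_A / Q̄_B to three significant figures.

— Configuration A (ϕ=+41.2°):
Solar longitude: L_s = 360° × (78 − 80)/365.25 = -1.971°, i.e. -1.971° + 360° = 358.029°.
sin δ = sin 23.44° × sin 358.029° = -0.01368, so δ = -0.784°.
cos h₀ = −tan(+41.2°) tan(-0.784°) = 0.0120, h₀ = 1.5588 rad.
Bracket: h₀ sin ϕ sin δ + cos ϕ cos δ sin h₀ = 1.5588×0.65869×-0.01368 + 0.75241×0.99991×0.99993 = -0.014046 + 0.752290 = 0.738244.
Q̄ = (S_0/π) × [bracket] = (1361/π) × 0.738244 = 319.82 W/m².
— Configuration B (ϕ=+41.2°):
cos h₀ = −tan(+41.2°) tan(-20.200°) = 0.3221, h₀ = 1.2429 rad.
Bracket: h₀ sin ϕ sin δ + cos ϕ cos δ sin h₀ = 1.2429×0.65869×-0.34530 + 0.75241×0.93849×0.94671 = -0.282692 + 0.668500 = 0.385808.
Q̄ = (S_0/π) × [bracket] = (1361/π) × 0.385808 = 167.14 W/m².
Ratio Q̄_A / Q̄_B = 319.82 / 167.14 = 1.913.

Q̄_A / Q̄_B ≈ 1.91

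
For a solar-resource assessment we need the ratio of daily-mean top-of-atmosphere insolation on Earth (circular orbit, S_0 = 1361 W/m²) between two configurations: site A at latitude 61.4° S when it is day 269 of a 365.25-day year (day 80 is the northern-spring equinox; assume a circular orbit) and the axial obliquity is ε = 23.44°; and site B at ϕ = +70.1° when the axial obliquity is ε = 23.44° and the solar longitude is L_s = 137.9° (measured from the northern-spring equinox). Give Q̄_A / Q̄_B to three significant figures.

— Configuration A (ϕ=-61.4°):
Solar longitude: L_s = 360° × (269 − 80)/365.25 = 186.283°.
sin δ = sin 23.44° × sin 186.283° = -0.04354, so δ = -2.495°.
cos h₀ = −tan(-61.4°) tan(-2.495°) = -0.0799, h₀ = 1.6508 rad.
Bracket: h₀ sin ϕ sin δ + cos ϕ cos δ sin h₀ = 1.6508×-0.87798×-0.04354 + 0.47869×0.99905×0.99680 = 0.063106 + 0.476705 = 0.539811.
Q̄ = (S_0/π) × [bracket] = (1361/π) × 0.539811 = 233.86 W/m².
— Configuration B (ϕ=+70.1°):
Solar declination: sin δ = sin ε · sin L_s = sin 23.44° × sin 137.9° = 0.26669, so δ = +15.467°.
cos h₀ = −tan(+70.1°) tan(+15.467°) = -0.7644, h₀ = 2.4409 rad.
Bracket: h₀ sin ϕ sin δ + cos ϕ cos δ sin h₀ = 2.4409×0.94029×0.26669 + 0.34038×0.96378×0.64474 = 0.612095 + 0.211508 = 0.823603.
Q̄ = (S_0/π) × [bracket] = (1361/π) × 0.823603 = 356.80 W/m².
Ratio Q̄_A / Q̄_B = 233.86 / 356.80 = 0.6554.

Q̄_A / Q̄_B ≈ 0.655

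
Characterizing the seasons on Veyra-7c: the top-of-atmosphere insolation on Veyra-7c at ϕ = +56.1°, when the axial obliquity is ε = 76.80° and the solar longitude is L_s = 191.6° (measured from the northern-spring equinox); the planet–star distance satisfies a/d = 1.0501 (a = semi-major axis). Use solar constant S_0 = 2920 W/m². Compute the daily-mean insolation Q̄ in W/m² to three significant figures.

Q̄ ≈ 324 W/m²

Solar declination: sin δ = sin ε · sin L_s = sin 76.80° × sin 191.6° = -0.19577, so δ = -11.289°.
cos h₀ = −tan(+56.1°) tan(-11.289°) = 0.2971, h₀ = 1.2692 rad.
Bracket: h₀ sin ϕ sin δ + cos ϕ cos δ sin h₀ = 1.2692×0.83001×-0.19577 + 0.55775×0.98065×0.95485 = -0.206234 + 0.522262 = 0.316028.
Inverse-square distance factor (a/d)² = 1.0501² = 1.102710.
Q̄ = (S_0/π) × 1.102710 × [bracket] = (2920/π) × 1.102710 × 0.316028 = 323.9 W/m².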